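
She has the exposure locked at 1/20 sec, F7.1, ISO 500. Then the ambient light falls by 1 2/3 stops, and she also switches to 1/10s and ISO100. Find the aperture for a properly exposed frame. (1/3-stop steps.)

Scene light: 1 2/3 stops darker.
Shutter speed: 1/20 → 1/15 → 1/13 → 1/10 — 1 stop slower (brighter).
ISO: 500 → 400 → 320 → 250 → 200 → 160 → 125 → 100 — 2 1/3 stops dropped (darker).
Net so far: 3 stops darker. Aperture: f/7.1 → f/6.3 → f/5.6 → f/5 → f/4.5 → f/4 → f/3.5 → f/3.2 → f/2.8 → f/2.5.

f/2.5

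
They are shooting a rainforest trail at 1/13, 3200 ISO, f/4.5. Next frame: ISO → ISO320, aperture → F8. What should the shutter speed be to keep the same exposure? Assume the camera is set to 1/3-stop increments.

ISO: 3200 → 2500 → 2000 → 1600 → 1250 → 1000 → 800 → 640 → 500 → 400 → 320 — 3 1/3 stops dropped (darker).
Aperture: f/4.5 → f/5 → f/5.6 → f/6.3 → f/7.1 → f/8 — 1 2/3 stops narrower (darker).
Net change so far: 5 stops darker. Offset with the shutter speed: 1/13 → 1/10 → 1/8 → 1/6 → 1/5 → 1/4 → 0.3 → 0.4 → 0.5 → 0.6 → 0.8 → 1 → 1.3 → 1.6 → 2 → 2.5.

2.5 s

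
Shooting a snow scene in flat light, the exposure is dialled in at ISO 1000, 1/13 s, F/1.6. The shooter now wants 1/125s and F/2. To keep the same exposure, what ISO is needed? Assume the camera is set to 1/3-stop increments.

Shutter speed: 1/13 → 1/15 → 1/20 → 1/25 → 1/30 → 1/40 → 1/50 → 1/60 → 1/80 → 1/100 → 1/125 — 3 1/3 stops shorter (darker).
Aperture: f/1.6 → f/1.8 → f/2 — 2/3 stop stopped down (darker).
Net change so far: 4 stops darker. Offset with the ISO: 1000 → 1250 → 1600 → 2000 → 2500 → 3200 → 4000 → 5000 → 6400 → 8000 → 10000 → 12800 → 16000.

ISO 16000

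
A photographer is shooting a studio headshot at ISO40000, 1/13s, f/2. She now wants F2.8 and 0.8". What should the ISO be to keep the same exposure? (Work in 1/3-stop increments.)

ISO 8000

Aperture: f/2 → f/2.2 → f/2.5 → f/2.8 — 1 stop smaller aperture (darker).
Shutter speed: 1/13 → 1/10 → 1/8 → 1/6 → 1/5 → 1/4 → 0.3 → 0.4 → 0.5 → 0.6 → 0.8 — 3 1/3 stops longer (brighter).
Net change so far: 2 1/3 stops brighter. Offset with the ISO: 40000 → 32000 → 25600 → 20000 → 16000 → 12800 → 10000 → 8000.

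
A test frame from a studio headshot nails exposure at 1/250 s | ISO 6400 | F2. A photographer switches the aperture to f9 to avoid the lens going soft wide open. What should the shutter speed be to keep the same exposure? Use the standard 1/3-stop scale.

Aperture: f/2 → f/2.2 → f/2.5 → f/2.8 → f/3.2 → f/3.5 → f/4 → f/4.5 → f/5 → f/5.6 → f/6.3 → f/7.1 → f/8 → f/9 — 4 1/3 stops stopped down (darker).
Need 4 1/3 stops brighter from the shutter speed: 1/250 → 1/200 → 1/160 → 1/125 → 1/100 → 1/80 → 1/60 → 1/50 → 1/40 → 1/30 → 1/25 → 1/20 → 1/15 → 1/13.

1/13s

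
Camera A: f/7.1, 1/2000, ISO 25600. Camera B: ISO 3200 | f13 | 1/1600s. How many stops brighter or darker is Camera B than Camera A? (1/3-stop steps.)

4 1/3 stops darker

Aperture: f/7.1 → f/8 → f/9 → f/10 → f/11 → f/13 — 1 2/3 stops stopped down (darker).
Shutter speed: 1/2000 → 1/1600 — 1/3 stop slower (brighter).
ISO: 25600 → 20000 → 16000 → 12800 → 10000 → 8000 → 6400 → 5000 → 4000 → 3200 — 3 stops lower (darker).
Net: −1 2/3 +1/3 −3 = −4 1/3 stops.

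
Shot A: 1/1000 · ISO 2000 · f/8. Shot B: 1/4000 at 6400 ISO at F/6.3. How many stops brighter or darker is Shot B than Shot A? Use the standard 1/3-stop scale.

Aperture: f/8 → f/7.1 → f/6.3 — 2/3 stop larger aperture (brighter).
Shutter speed: 1/1000 → 1/1250 → 1/1600 → 1/2000 → 1/2500 → 1/3200 → 1/4000 — 2 stops shorter (darker).
ISO: 2000 → 2500 → 3200 → 4000 → 5000 → 6400 — 1 2/3 stops higher (brighter).
Net: +2/3 −2 +1 2/3 = +1/3 stops.

1/3 stop brighter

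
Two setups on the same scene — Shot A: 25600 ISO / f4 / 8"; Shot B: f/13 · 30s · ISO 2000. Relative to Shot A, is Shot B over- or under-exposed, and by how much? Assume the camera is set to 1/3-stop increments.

Aperture: f/4 → f/4.5 → f/5 → f/5.6 → f/6.3 → f/7.1 → f/8 → f/9 → f/10 → f/11 → f/13 — 3 1/3 stops stopped down (darker).
Shutter speed: 8 → 10 → 13 → 15 → 20 → 25 → 30 — 2 stops longer (brighter).
ISO: 25600 → 20000 → 16000 → 12800 → 10000 → 8000 → 6400 → 5000 → 4000 → 3200 → 2500 → 2000 — 3 2/3 stops dropped (darker).
Net: −3 1/3 +2 −3 2/3 = −5 stops.

5 stops darker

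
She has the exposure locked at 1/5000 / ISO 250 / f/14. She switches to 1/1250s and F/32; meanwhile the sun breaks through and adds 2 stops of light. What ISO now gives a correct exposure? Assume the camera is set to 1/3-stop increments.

Scene light: 2 stops brighter.
Shutter speed: 1/5000 → 1/4000 → 1/3200 → 1/2500 → 1/2000 → 1/1600 → 1/1250 — 2 stops longer (brighter).
Aperture: f/14 → f/16 → f/18 → f/20 → f/22 → f/25 → f/29 → f/32 — 2 1/3 stops stopped down (darker).
Net so far: 1 2/3 stops brighter. ISO: 250 → 200 → 160 → 125 → 100 → 80.

ISO 80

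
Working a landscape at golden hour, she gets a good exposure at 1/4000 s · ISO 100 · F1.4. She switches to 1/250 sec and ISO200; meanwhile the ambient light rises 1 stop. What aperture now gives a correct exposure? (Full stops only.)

Scene light: 1 stop brighter.
Shutter speed: 1/4000 → 1/2000 → 1/1000 → 1/500 → 1/250 — 4 stops longer (brighter).
ISO: 100 → 200 — 1 stop higher (brighter).
Net so far: 6 stops brighter. Aperture: f/1.4 → f/2 → f/2.8 → f/4 → f/5.6 → f/8 → f/11.

f/11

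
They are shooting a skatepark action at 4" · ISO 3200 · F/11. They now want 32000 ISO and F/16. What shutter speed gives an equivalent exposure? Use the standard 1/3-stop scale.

0.8 s

ISO: 3200 → 4000 → 5000 → 6400 → 8000 → 10000 → 12800 → 16000 → 20000 → 25600 → 32000 — 3 1/3 stops raised (brighter).
Aperture: f/11 → f/13 → f/14 → f/16 — 1 stop smaller aperture (darker).
Net change so far: 2 1/3 stops brighter. Offset with the shutter speed: 4 → 3.2 → 2.5 → 2 → 1.6 → 1.3 → 1 → 0.8.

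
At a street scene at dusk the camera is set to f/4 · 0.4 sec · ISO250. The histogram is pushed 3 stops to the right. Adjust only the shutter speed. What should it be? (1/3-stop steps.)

1/20s

Overexposed by 3 stops → need 3 stops darker.
Shutter speed: 0.4 → 0.3 → 1/4 → 1/5 → 1/6 → 1/8 → 1/10 → 1/13 → 1/15 → 1/20.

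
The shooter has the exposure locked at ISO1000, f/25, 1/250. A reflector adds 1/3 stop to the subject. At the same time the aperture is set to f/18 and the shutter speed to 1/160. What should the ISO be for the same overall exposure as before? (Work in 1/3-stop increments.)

ISO 250

Scene light: 1/3 stop brighter.
Aperture: f/25 → f/22 → f/20 → f/18 — 1 stop wider (brighter).
Shutter speed: 1/250 → 1/200 → 1/160 — 2/3 stop slower (brighter).
Net so far: 2 stops brighter. ISO: 1000 → 800 → 640 → 500 → 400 → 320 → 250.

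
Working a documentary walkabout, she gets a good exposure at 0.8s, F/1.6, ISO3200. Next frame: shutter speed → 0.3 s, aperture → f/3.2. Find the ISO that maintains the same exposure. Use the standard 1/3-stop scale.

ISO 32000

Shutter speed: 0.8 → 0.6 → 0.5 → 0.4 → 0.3 — 1 1/3 stops faster (darker).
Aperture: f/1.6 → f/1.8 → f/2 → f/2.2 → f/2.5 → f/2.8 → f/3.2 — 2 stops smaller aperture (darker).
Net change so far: 3 1/3 stops darker. Offset with the ISO: 3200 → 4000 → 5000 → 6400 → 8000 → 10000 → 12800 → 16000 → 20000 → 25600 → 32000.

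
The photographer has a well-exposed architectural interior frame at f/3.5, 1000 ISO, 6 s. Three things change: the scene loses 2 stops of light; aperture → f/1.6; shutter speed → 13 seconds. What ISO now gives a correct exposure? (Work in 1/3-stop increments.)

ISO 400

Scene light: 2 stops darker.
Aperture: f/3.5 → f/3.2 → f/2.8 → f/2.5 → f/2.2 → f/2 → f/1.8 → f/1.6 — 2 1/3 stops wider (brighter).
Shutter speed: 6 → 8 → 10 → 13 — 1 stop longer (brighter).
Net so far: 1 1/3 stops brighter. ISO: 1000 → 800 → 640 → 500 → 400.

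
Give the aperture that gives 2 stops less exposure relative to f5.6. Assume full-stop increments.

Aperture: f/5.6 → f/8 → f/11 — 2 stops stopped down (darker).

f/11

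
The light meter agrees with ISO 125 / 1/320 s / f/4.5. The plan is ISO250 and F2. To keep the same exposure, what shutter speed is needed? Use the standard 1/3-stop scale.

ISO: 125 → 160 → 200 → 250 — 1 stop raised (brighter).
Aperture: f/4.5 → f/4 → f/3.5 → f/3.2 → f/2.8 → f/2.5 → f/2.2 → f/2 — 2 1/3 stops larger aperture (brighter).
Net change so far: 3 1/3 stops brighter. Offset with the shutter speed: 1/320 → 1/400 → 1/500 → 1/640 → 1/800 → 1/1000 → 1/1250 → 1/1600 → 1/2000 → 1/2500 → 1/3200.

1/3200s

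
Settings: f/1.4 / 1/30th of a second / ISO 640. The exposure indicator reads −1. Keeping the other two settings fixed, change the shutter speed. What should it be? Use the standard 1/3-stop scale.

1/15s

Underexposed by 1 stop → need 1 stop brighter.
Shutter speed: 1/30 → 1/25 → 1/20 → 1/15.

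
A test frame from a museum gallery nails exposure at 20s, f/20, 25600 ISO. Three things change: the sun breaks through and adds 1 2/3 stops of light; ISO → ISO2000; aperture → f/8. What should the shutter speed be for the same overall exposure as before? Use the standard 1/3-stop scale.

Scene light: 1 2/3 stops brighter.
ISO: 25600 → 20000 → 16000 → 12800 → 10000 → 8000 → 6400 → 5000 → 4000 → 3200 → 2500 → 2000 — 3 2/3 stops lower (darker).
Aperture: f/20 → f/18 → f/16 → f/14 → f/13 → f/11 → f/10 → f/9 → f/8 — 2 2/3 stops wider (brighter).
Net so far: 2/3 stop brighter. Shutter speed: 20 → 15 → 13.

13 s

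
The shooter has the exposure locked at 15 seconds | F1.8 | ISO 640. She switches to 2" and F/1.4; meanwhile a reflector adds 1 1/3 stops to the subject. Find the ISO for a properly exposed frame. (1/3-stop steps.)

ISO 1250

Scene light: 1 1/3 stops brighter.
Shutter speed: 15 → 13 → 10 → 8 → 6 → 5 → 4 → 3.2 → 2.5 → 2 — 3 stops shorter (darker).
Aperture: f/1.8 → f/1.6 → f/1.4 — 2/3 stop wider (brighter).
Net so far: 1 stop darker. ISO: 640 → 800 → 1000 → 1250.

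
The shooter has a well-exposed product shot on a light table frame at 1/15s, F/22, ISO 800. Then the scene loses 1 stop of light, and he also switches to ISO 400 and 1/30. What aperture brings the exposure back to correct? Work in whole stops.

f/8

Scene light: 1 stop darker.
ISO: 800 → 400 — 1 stop dropped (darker).
Shutter speed: 1/15 → 1/30 — 1 stop shorter (darker).
Net so far: 3 stops darker. Aperture: f/22 → f/16 → f/11 → f/8.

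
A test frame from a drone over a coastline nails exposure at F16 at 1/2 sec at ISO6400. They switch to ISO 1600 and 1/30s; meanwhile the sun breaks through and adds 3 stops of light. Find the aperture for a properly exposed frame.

f/5.6

Scene light: 3 stops brighter.
ISO: 6400 → 3200 → 1600 — 2 stops dropped (darker).
Shutter speed: 1/2 → 1/4 → 1/8 → 1/15 → 1/30 — 4 stops faster (darker).
Net so far: 3 stops darker. Aperture: f/16 → f/11 → f/8 → f/5.6.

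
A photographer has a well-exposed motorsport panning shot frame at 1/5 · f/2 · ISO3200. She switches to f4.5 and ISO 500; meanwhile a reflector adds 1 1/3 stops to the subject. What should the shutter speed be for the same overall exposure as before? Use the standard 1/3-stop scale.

2.5 s

Scene light: 1 1/3 stops brighter.
Aperture: f/2 → f/2.2 → f/2.5 → f/2.8 → f/3.2 → f/3.5 → f/4 → f/4.5 — 2 1/3 stops narrower (darker).
ISO: 3200 → 2500 → 2000 → 1600 → 1250 → 1000 → 800 → 640 → 500 — 2 2/3 stops lower (darker).
Net so far: 3 2/3 stops darker. Shutter speed: 1/5 → 1/4 → 0.3 → 0.4 → 0.5 → 0.6 → 0.8 → 1 → 1.3 → 1.6 → 2 → 2.5.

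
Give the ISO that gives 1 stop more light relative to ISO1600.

ISO: 1600 → 3200 — 1 stop raised (brighter).

ISO 3200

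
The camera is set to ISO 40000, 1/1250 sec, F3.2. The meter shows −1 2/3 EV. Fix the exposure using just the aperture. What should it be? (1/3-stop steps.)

f/1.8

Underexposed by 1 2/3 stops → need 1 2/3 stops brighter.
Aperture: f/3.2 → f/2.8 → f/2.5 → f/2.2 → f/2 → f/1.8.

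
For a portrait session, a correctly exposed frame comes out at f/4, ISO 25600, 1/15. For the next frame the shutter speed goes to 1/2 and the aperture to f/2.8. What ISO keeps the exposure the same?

ISO 1600

Shutter speed: 1/15 → 1/8 → 1/4 → 1/2 — 3 stops slower (brighter).
Aperture: f/4 → f/2.8 — 1 stop wider (brighter).
Net change so far: 4 stops brighter. Offset with the ISO: 25600 → 12800 → 6400 → 3200 → 1600.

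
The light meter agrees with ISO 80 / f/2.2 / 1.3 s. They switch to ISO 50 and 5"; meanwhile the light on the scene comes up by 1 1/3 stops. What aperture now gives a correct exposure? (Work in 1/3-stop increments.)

Scene light: 1 1/3 stops brighter.
ISO: 80 → 64 → 50 — 2/3 stop dropped (darker).
Shutter speed: 1.3 → 1.6 → 2 → 2.5 → 3.2 → 4 → 5 — 2 stops longer (brighter).
Net so far: 2 2/3 stops brighter. Aperture: f/2.2 → f/2.5 → f/2.8 → f/3.2 → f/3.5 → f/4 → f/4.5 → f/5 → f/5.6.

f/5.6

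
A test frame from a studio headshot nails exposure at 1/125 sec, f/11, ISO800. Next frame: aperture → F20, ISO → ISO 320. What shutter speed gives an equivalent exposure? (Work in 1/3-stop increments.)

1/15s

Aperture: f/11 → f/13 → f/14 → f/16 → f/18 → f/20 — 1 2/3 stops narrower (darker).
ISO: 800 → 640 → 500 → 400 → 320 — 1 1/3 stops lower (darker).
Net change so far: 3 stops darker. Offset with the shutter speed: 1/125 → 1/100 → 1/80 → 1/60 → 1/50 → 1/40 → 1/30 → 1/25 → 1/20 → 1/15.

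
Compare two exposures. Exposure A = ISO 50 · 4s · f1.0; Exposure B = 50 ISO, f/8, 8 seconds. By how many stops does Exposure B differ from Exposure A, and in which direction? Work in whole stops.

Aperture: f/1.0 → f/1.4 → f/2 → f/2.8 → f/4 → f/5.6 → f/8 — 6 stops narrower (darker).
Shutter speed: 4 → 8 — 1 stop longer (brighter).
ISO: unchanged.
Net: −6 +1 = −5 stops.

5 stops darker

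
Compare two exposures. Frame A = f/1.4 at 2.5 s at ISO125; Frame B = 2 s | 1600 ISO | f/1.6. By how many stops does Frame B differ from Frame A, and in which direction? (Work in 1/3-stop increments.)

3 stops brighter

Aperture: f/1.4 → f/1.6 — 1/3 stop narrower (darker).
Shutter speed: 2.5 → 2 — 1/3 stop shorter (darker).
ISO: 125 → 160 → 200 → 250 → 320 → 400 → 500 → 640 → 800 → 1000 → 1250 → 1600 — 3 2/3 stops raised (brighter).
Net: −1/3 −1/3 +3 2/3 = +3 stops.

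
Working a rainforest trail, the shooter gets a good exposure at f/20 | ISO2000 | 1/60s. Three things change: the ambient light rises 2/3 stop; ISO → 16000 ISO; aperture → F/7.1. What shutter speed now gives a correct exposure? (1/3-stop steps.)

Scene light: 2/3 stop brighter.
ISO: 2000 → 2500 → 3200 → 4000 → 5000 → 6400 → 8000 → 10000 → 12800 → 16000 — 3 stops higher (brighter).
Aperture: f/20 → f/18 → f/16 → f/14 → f/13 → f/11 → f/10 → f/9 → f/8 → f/7.1 — 3 stops wider (brighter).
Net so far: 6 2/3 stops brighter. Shutter speed: 1/60 → 1/80 → 1/100 → 1/125 → 1/160 → 1/200 → 1/250 → 1/320 → 1/400 → 1/500 → 1/640 → 1/800 → 1/1000 → 1/1250 → 1/1600 → 1/2000 → 1/2500 → 1/3200 → 1/4000 → 1/5000 → 1/6400.

1/6400s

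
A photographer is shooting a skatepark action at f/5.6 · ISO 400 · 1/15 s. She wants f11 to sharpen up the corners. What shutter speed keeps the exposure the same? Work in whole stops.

1/4s

Aperture: f/5.6 → f/8 → f/11 — 2 stops narrower (darker).
Need 2 stops brighter from the shutter speed: 1/15 → 1/8 → 1/4.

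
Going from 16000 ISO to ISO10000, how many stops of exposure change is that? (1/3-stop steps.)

2/3 stop

16000 → 12800 → 10000 — count the steps: 2 third-stops = 2/3 stop.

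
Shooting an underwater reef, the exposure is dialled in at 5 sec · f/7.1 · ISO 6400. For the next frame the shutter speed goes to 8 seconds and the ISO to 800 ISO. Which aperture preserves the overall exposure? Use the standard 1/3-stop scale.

Shutter speed: 5 → 6 → 8 — 2/3 stop slower (brighter).
ISO: 6400 → 5000 → 4000 → 3200 → 2500 → 2000 → 1600 → 1250 → 1000 → 800 — 3 stops dropped (darker).
Net change so far: 2 1/3 stops darker. Offset with the aperture: f/7.1 → f/6.3 → f/5.6 → f/5 → f/4.5 → f/4 → f/3.5 → f/3.2.

f/3.2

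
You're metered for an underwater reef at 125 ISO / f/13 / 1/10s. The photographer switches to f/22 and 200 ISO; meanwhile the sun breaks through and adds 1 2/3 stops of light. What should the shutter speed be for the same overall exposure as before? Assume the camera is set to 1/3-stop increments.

Scene light: 1 2/3 stops brighter.
Aperture: f/13 → f/14 → f/16 → f/18 → f/20 → f/22 — 1 2/3 stops stopped down (darker).
ISO: 125 → 160 → 200 — 2/3 stop raised (brighter).
Net so far: 2/3 stop brighter. Shutter speed: 1/10 → 1/13 → 1/15.

1/15s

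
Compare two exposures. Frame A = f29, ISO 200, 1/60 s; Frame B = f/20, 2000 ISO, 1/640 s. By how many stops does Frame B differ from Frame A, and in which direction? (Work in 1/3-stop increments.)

Aperture: f/29 → f/25 → f/22 → f/20 — 1 stop larger aperture (brighter).
Shutter speed: 1/60 → 1/80 → 1/100 → 1/125 → 1/160 → 1/200 → 1/250 → 1/320 → 1/400 → 1/500 → 1/640 — 3 1/3 stops shorter (darker).
ISO: 200 → 250 → 320 → 400 → 500 → 640 → 800 → 1000 → 1250 → 1600 → 2000 — 3 1/3 stops raised (brighter).
Net: +1 −3 1/3 +3 1/3 = +1 stop.

1 stop brighter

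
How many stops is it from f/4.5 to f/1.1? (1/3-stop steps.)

4 stops

f/4.5 → f/4 → f/3.5 → f/3.2 → f/2.8 → f/2.5 → f/2.2 → f/2 → f/1.8 → f/1.6 → f/1.4 → f/1.2 → f/1.1 — count the steps: 12 third-stops = 4 stops.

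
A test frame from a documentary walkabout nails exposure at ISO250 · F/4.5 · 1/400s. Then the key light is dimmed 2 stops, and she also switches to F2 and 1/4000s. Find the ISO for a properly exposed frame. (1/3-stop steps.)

ISO 2000

Scene light: 2 stops darker.
Aperture: f/4.5 → f/4 → f/3.5 → f/3.2 → f/2.8 → f/2.5 → f/2.2 → f/2 — 2 1/3 stops wider (brighter).
Shutter speed: 1/400 → 1/500 → 1/640 → 1/800 → 1/1000 → 1/1250 → 1/1600 → 1/2000 → 1/2500 → 1/3200 → 1/4000 — 3 1/3 stops faster (darker).
Net so far: 3 stops darker. ISO: 250 → 320 → 400 → 500 → 640 → 800 → 1000 → 1250 → 1600 → 2000.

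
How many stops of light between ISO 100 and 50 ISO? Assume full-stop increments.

1 stop

100 → 50 — count the steps: 1 stop.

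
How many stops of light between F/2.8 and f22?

f/2.8 → f/4 → f/5.6 → f/8 → f/11 → f/16 → f/22 — count the steps: 6 stops.

6 stops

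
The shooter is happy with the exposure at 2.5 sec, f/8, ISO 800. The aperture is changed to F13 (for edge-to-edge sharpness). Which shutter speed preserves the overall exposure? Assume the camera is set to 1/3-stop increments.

6 s

Aperture: f/8 → f/9 → f/10 → f/11 → f/13 — 1 1/3 stops smaller aperture (darker).
Need 1 1/3 stops brighter from the shutter speed: 2.5 → 3.2 → 4 → 5 → 6.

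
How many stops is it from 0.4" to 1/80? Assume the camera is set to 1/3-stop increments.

5 stops

0.4 → 0.3 → 1/4 → 1/5 → 1/6 → 1/8 → 1/10 → 1/13 → 1/15 → 1/20 → 1/25 → 1/30 → 1/40 → 1/50 → 1/60 → 1/80 — count the steps: 15 third-stops = 5 stops.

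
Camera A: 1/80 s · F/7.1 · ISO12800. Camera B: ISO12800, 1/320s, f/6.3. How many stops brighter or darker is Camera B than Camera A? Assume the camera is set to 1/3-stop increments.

Aperture: f/7.1 → f/6.3 — 1/3 stop opened up (brighter).
Shutter speed: 1/80 → 1/100 → 1/125 → 1/160 → 1/200 → 1/250 → 1/320 — 2 stops shorter (darker).
ISO: unchanged.
Net: +1/3 −2 = −1 2/3 stops.

1 2/3 stops darker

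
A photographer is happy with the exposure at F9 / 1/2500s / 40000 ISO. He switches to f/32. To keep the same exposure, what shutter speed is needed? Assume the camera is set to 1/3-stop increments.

1/200s

Aperture: f/9 → f/10 → f/11 → f/13 → f/14 → f/16 → f/18 → f/20 → f/22 → f/25 → f/29 → f/32 — 3 2/3 stops stopped down (darker).
Need 3 2/3 stops brighter from the shutter speed: 1/2500 → 1/2000 → 1/1600 → 1/1250 → 1/1000 → 1/800 → 1/640 → 1/500 → 1/400 → 1/320 → 1/250 → 1/200.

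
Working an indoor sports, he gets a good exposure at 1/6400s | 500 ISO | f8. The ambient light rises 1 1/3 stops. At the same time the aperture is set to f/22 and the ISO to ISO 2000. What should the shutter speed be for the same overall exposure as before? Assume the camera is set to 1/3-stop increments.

1/8000s

Scene light: 1 1/3 stops brighter.
Aperture: f/8 → f/9 → f/10 → f/11 → f/13 → f/14 → f/16 → f/18 → f/20 → f/22 — 3 stops stopped down (darker).
ISO: 500 → 640 → 800 → 1000 → 1250 → 1600 → 2000 — 2 stops higher (brighter).
Net so far: 1/3 stop brighter. Shutter speed: 1/6400 → 1/8000.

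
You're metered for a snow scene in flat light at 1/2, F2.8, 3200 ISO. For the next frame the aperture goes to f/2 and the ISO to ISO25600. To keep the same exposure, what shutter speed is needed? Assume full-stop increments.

1/30s

Aperture: f/2.8 → f/2 — 1 stop wider (brighter).
ISO: 3200 → 6400 → 12800 → 25600 — 3 stops higher (brighter).
Net change so far: 4 stops brighter. Offset with the shutter speed: 1/2 → 1/4 → 1/8 → 1/15 → 1/30.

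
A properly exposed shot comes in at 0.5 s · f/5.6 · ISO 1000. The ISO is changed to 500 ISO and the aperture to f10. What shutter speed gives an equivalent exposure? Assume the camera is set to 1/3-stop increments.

ISO: 1000 → 800 → 640 → 500 — 1 stop dropped (darker).
Aperture: f/5.6 → f/6.3 → f/7.1 → f/8 → f/9 → f/10 — 1 2/3 stops narrower (darker).
Net change so far: 2 2/3 stops darker. Offset with the shutter speed: 0.5 → 0.6 → 0.8 → 1 → 1.3 → 1.6 → 2 → 2.5 → 3.2.

3.2 s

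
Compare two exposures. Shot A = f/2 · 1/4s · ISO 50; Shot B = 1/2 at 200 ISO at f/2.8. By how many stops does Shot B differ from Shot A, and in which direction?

2 stops brighter

Aperture: f/2 → f/2.8 — 1 stop stopped down (darker).
Shutter speed: 1/4 → 1/2 — 1 stop slower (brighter).
ISO: 50 → 100 → 200 — 2 stops higher (brighter).
Net: −1 +1 +2 = +2 stops.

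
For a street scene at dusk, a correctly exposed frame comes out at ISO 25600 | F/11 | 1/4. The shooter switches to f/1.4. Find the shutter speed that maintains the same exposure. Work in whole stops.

Aperture: f/11 → f/8 → f/5.6 → f/4 → f/2.8 → f/2 → f/1.4 — 6 stops opened up (brighter).
Need 6 stops darker from the shutter speed: 1/4 → 1/8 → 1/15 → 1/30 → 1/60 → 1/125 → 1/250.

1/250s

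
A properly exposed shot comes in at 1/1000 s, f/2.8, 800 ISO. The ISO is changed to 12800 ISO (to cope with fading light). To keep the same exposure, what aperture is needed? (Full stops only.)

f/11

ISO: 800 → 1600 → 3200 → 6400 → 12800 — 4 stops higher (brighter).
Need 4 stops darker from the aperture: f/2.8 → f/4 → f/5.6 → f/8 → f/11.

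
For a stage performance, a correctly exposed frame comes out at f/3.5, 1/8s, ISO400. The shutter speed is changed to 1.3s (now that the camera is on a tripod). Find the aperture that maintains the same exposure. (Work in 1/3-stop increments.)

f/11

Shutter speed: 1/8 → 1/6 → 1/5 → 1/4 → 0.3 → 0.4 → 0.5 → 0.6 → 0.8 → 1 → 1.3 — 3 1/3 stops slower (brighter).
Need 3 1/3 stops darker from the aperture: f/3.5 → f/4 → f/4.5 → f/5 → f/5.6 → f/6.3 → f/7.1 → f/8 → f/9 → f/10 → f/11.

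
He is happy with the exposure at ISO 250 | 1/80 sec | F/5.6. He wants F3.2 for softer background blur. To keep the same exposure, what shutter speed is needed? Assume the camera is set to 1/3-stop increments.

Aperture: f/5.6 → f/5 → f/4.5 → f/4 → f/3.5 → f/3.2 — 1 2/3 stops larger aperture (brighter).
Need 1 2/3 stops darker from the shutter speed: 1/80 → 1/100 → 1/125 → 1/160 → 1/200 → 1/250.

1/250s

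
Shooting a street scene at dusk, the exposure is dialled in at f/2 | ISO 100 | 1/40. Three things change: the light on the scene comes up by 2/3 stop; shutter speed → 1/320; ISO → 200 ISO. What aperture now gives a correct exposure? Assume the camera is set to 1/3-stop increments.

f/1.2

Scene light: 2/3 stop brighter.
Shutter speed: 1/40 → 1/50 → 1/60 → 1/80 → 1/100 → 1/125 → 1/160 → 1/200 → 1/250 → 1/320 — 3 stops shorter (darker).
ISO: 100 → 125 → 160 → 200 — 1 stop raised (brighter).
Net so far: 1 1/3 stops darker. Aperture: f/2 → f/1.8 → f/1.6 → f/1.4 → f/1.2.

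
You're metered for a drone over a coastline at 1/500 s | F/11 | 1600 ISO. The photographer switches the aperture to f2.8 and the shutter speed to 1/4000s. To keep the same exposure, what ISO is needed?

Aperture: f/11 → f/8 → f/5.6 → f/4 → f/2.8 — 4 stops wider (brighter).
Shutter speed: 1/500 → 1/1000 → 1/2000 → 1/4000 — 3 stops faster (darker).
Net change so far: 1 stop brighter. Offset with the ISO: 1600 → 800.

ISO 800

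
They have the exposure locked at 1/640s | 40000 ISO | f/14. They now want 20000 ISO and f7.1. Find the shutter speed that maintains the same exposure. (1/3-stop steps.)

ISO: 40000 → 32000 → 25600 → 20000 — 1 stop lower (darker).
Aperture: f/14 → f/13 → f/11 → f/10 → f/9 → f/8 → f/7.1 — 2 stops wider (brighter).
Net change so far: 1 stop brighter. Offset with the shutter speed: 1/640 → 1/800 → 1/1000 → 1/1250.

1/1250s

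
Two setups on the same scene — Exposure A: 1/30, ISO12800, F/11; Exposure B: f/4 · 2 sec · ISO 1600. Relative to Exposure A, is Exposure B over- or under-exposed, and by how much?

Aperture: f/11 → f/8 → f/5.6 → f/4 — 3 stops larger aperture (brighter).
Shutter speed: 1/30 → 1/15 → 1/8 → 1/4 → 1/2 → 1 → 2 — 6 stops slower (brighter).
ISO: 12800 → 6400 → 3200 → 1600 — 3 stops lower (darker).
Net: +3 +6 −3 = +6 stops.

6 stops brighter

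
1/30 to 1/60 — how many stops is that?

1 stop

1/30 → 1/60 — count the steps: 1 stop.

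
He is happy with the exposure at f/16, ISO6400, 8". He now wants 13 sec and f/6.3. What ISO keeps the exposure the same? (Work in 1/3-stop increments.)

Shutter speed: 8 → 10 → 13 — 2/3 stop longer (brighter).
Aperture: f/16 → f/14 → f/13 → f/11 → f/10 → f/9 → f/8 → f/7.1 → f/6.3 — 2 2/3 stops opened up (brighter).
Net change so far: 3 1/3 stops brighter. Offset with the ISO: 6400 → 5000 → 4000 → 3200 → 2500 → 2000 → 1600 → 1250 → 1000 → 800 → 640.

ISO 640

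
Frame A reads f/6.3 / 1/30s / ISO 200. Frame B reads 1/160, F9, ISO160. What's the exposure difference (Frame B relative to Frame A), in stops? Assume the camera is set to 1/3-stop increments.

Aperture: f/6.3 → f/7.1 → f/8 → f/9 — 1 stop smaller aperture (darker).
Shutter speed: 1/30 → 1/40 → 1/50 → 1/60 → 1/80 → 1/100 → 1/125 → 1/160 — 2 1/3 stops shorter (darker).
ISO: 200 → 160 — 1/3 stop dropped (darker).
Net: −1 −2 1/3 −1/3 = −3 2/3 stops.

3 2/3 stops darker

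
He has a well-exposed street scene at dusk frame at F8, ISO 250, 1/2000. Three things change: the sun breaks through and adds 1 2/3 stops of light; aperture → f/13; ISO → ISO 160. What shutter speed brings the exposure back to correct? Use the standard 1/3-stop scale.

Scene light: 1 2/3 stops brighter.
Aperture: f/8 → f/9 → f/10 → f/11 → f/13 — 1 1/3 stops stopped down (darker).
ISO: 250 → 200 → 160 — 2/3 stop dropped (darker).
Net so far: 1/3 stop darker. Shutter speed: 1/2000 → 1/1600.

1/1600s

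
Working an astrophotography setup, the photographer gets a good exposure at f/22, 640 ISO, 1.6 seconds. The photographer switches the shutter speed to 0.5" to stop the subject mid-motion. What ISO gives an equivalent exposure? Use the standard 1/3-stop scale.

ISO 2000

Shutter speed: 1.6 → 1.3 → 1 → 0.8 → 0.6 → 0.5 — 1 2/3 stops faster (darker).
Need 1 2/3 stops brighter from the ISO: 640 → 800 → 1000 → 1250 → 1600 → 2000.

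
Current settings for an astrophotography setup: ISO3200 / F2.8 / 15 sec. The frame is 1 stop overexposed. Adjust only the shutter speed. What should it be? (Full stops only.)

8 s

Overexposed by 1 stop → need 1 stop darker.
Shutter speed: 15 → 8.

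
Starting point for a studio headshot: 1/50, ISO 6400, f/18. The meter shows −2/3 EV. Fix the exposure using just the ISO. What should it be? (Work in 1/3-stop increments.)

Underexposed by 2/3 stop → need 2/3 stop brighter.
ISO: 6400 → 8000 → 10000.

ISO 10000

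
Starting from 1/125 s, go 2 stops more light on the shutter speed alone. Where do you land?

Shutter speed: 1/125 → 1/60 → 1/30 — 2 stops slower (brighter).

1/30s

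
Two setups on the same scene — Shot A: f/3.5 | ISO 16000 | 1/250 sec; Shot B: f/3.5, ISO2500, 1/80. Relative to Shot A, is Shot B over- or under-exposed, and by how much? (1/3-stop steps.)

1 stop darker

Aperture: unchanged.
Shutter speed: 1/250 → 1/200 → 1/160 → 1/125 → 1/100 → 1/80 — 1 2/3 stops slower (brighter).
ISO: 16000 → 12800 → 10000 → 8000 → 6400 → 5000 → 4000 → 3200 → 2500 — 2 2/3 stops dropped (darker).
Net: +1 2/3 −2 2/3 = −1 stop.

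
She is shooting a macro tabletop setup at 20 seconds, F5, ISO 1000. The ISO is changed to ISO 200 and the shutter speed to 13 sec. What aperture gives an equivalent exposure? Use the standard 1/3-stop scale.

f/1.8

ISO: 1000 → 800 → 640 → 500 → 400 → 320 → 250 → 200 — 2 1/3 stops dropped (darker).
Shutter speed: 20 → 15 → 13 — 2/3 stop faster (darker).
Net change so far: 3 stops darker. Offset with the aperture: f/5 → f/4.5 → f/4 → f/3.5 → f/3.2 → f/2.8 → f/2.5 → f/2.2 → f/2 → f/1.8.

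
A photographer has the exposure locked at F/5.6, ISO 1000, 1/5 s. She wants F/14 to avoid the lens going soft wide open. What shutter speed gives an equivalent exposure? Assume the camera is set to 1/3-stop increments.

Aperture: f/5.6 → f/6.3 → f/7.1 → f/8 → f/9 → f/10 → f/11 → f/13 → f/14 — 2 2/3 stops smaller aperture (darker).
Need 2 2/3 stops brighter from the shutter speed: 1/5 → 1/4 → 0.3 → 0.4 → 0.5 → 0.6 → 0.8 → 1 → 1.3.

1.3 s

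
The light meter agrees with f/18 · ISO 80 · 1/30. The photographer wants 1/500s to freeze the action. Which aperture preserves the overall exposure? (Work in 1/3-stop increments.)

f/4.5

Shutter speed: 1/30 → 1/40 → 1/50 → 1/60 → 1/80 → 1/100 → 1/125 → 1/160 → 1/200 → 1/250 → 1/320 → 1/400 → 1/500 — 4 stops shorter (darker).
Need 4 stops brighter from the aperture: f/18 → f/16 → f/14 → f/13 → f/11 → f/10 → f/9 → f/8 → f/7.1 → f/6.3 → f/5.6 → f/5 → f/4.5.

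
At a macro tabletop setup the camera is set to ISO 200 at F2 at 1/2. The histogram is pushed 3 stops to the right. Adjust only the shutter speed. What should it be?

Overexposed by 3 stops → need 3 stops darker.
Shutter speed: 1/2 → 1/4 → 1/8 → 1/15.

1/15s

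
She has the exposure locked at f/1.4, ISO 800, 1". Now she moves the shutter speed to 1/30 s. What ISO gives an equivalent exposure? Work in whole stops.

ISO 25600

Shutter speed: 1 → 1/2 → 1/4 → 1/8 → 1/15 → 1/30 — 5 stops shorter (darker).
Need 5 stops brighter from the ISO: 800 → 1600 → 3200 → 6400 → 12800 → 25600.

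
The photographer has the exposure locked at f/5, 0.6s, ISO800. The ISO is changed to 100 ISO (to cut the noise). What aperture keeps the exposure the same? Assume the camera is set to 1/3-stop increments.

f/1.8

ISO: 800 → 640 → 500 → 400 → 320 → 250 → 200 → 160 → 125 → 100 — 3 stops dropped (darker).
Need 3 stops brighter from the aperture: f/5 → f/4.5 → f/4 → f/3.5 → f/3.2 → f/2.8 → f/2.5 → f/2.2 → f/2 → f/1.8.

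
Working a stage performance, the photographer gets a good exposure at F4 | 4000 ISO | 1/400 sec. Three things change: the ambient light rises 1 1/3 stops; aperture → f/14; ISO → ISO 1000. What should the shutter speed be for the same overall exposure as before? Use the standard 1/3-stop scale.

1/20s

Scene light: 1 1/3 stops brighter.
Aperture: f/4 → f/4.5 → f/5 → f/5.6 → f/6.3 → f/7.1 → f/8 → f/9 → f/10 → f/11 → f/13 → f/14 — 3 2/3 stops narrower (darker).
ISO: 4000 → 3200 → 2500 → 2000 → 1600 → 1250 → 1000 — 2 stops dropped (darker).
Net so far: 4 1/3 stops darker. Shutter speed: 1/400 → 1/320 → 1/250 → 1/200 → 1/160 → 1/125 → 1/100 → 1/80 → 1/60 → 1/50 → 1/40 → 1/30 → 1/25 → 1/20.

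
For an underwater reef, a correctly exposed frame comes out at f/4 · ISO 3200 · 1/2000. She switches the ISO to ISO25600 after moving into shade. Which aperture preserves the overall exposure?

ISO: 3200 → 6400 → 12800 → 25600 — 3 stops higher (brighter).
Need 3 stops darker from the aperture: f/4 → f/5.6 → f/8 → f/11.

f/11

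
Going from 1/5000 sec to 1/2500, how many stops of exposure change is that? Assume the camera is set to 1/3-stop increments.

1 stop

1/5000 → 1/4000 → 1/3200 → 1/2500 — count the steps: 3 third-stops = 1 stop.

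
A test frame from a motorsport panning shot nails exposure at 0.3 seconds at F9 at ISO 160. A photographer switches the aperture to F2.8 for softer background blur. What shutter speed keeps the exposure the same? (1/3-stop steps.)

1/30s

Aperture: f/9 → f/8 → f/7.1 → f/6.3 → f/5.6 → f/5 → f/4.5 → f/4 → f/3.5 → f/3.2 → f/2.8 — 3 1/3 stops wider (brighter).
Need 3 1/3 stops darker from the shutter speed: 0.3 → 1/4 → 1/5 → 1/6 → 1/8 → 1/10 → 1/13 → 1/15 → 1/20 → 1/25 → 1/30.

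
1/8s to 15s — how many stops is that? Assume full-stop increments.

7 stops

1/8 → 1/4 → 1/2 → 1 → 2 → 4 → 8 → 15 — count the steps: 7 stops.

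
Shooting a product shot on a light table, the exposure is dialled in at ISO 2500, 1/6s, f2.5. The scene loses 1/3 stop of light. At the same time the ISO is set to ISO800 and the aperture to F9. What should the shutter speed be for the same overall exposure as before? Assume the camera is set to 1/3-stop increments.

8 s

Scene light: 1/3 stop darker.
ISO: 2500 → 2000 → 1600 → 1250 → 1000 → 800 — 1 2/3 stops dropped (darker).
Aperture: f/2.5 → f/2.8 → f/3.2 → f/3.5 → f/4 → f/4.5 → f/5 → f/5.6 → f/6.3 → f/7.1 → f/8 → f/9 — 3 2/3 stops smaller aperture (darker).
Net so far: 5 2/3 stops darker. Shutter speed: 1/6 → 1/5 → 1/4 → 0.3 → 0.4 → 0.5 → 0.6 → 0.8 → 1 → 1.3 → 1.6 → 2 → 2.5 → 3.2 → 4 → 5 → 6 → 8.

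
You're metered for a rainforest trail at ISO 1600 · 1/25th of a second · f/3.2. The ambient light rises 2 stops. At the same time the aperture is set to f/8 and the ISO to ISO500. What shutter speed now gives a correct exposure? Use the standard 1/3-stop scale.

1/5s

Scene light: 2 stops brighter.
Aperture: f/3.2 → f/3.5 → f/4 → f/4.5 → f/5 → f/5.6 → f/6.3 → f/7.1 → f/8 — 2 2/3 stops narrower (darker).
ISO: 1600 → 1250 → 1000 → 800 → 640 → 500 — 1 2/3 stops lower (darker).
Net so far: 2 1/3 stops darker. Shutter speed: 1/25 → 1/20 → 1/15 → 1/13 → 1/10 → 1/8 → 1/6 → 1/5.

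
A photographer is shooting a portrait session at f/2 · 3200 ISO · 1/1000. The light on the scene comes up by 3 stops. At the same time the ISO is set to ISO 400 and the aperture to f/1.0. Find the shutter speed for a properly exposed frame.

1/4000s

Scene light: 3 stops brighter.
ISO: 3200 → 1600 → 800 → 400 — 3 stops lower (darker).
Aperture: f/2 → f/1.4 → f/1.0 — 2 stops wider (brighter).
Net so far: 2 stops brighter. Shutter speed: 1/1000 → 1/2000 → 1/4000.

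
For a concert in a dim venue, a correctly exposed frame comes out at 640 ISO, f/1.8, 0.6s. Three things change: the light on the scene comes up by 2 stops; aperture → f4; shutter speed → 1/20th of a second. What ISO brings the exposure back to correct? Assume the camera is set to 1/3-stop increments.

ISO 10000

Scene light: 2 stops brighter.
Aperture: f/1.8 → f/2 → f/2.2 → f/2.5 → f/2.8 → f/3.2 → f/3.5 → f/4 — 2 1/3 stops stopped down (darker).
Shutter speed: 0.6 → 0.5 → 0.4 → 0.3 → 1/4 → 1/5 → 1/6 → 1/8 → 1/10 → 1/13 → 1/15 → 1/20 — 3 2/3 stops faster (darker).
Net so far: 4 stops darker. ISO: 640 → 800 → 1000 → 1250 → 1600 → 2000 → 2500 → 3200 → 4000 → 5000 → 6400 → 8000 → 10000.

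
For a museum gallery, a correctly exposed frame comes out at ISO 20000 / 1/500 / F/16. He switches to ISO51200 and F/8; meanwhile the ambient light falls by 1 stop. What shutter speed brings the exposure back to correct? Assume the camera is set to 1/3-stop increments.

Scene light: 1 stop darker.
ISO: 20000 → 25600 → 32000 → 40000 → 51200 — 1 1/3 stops higher (brighter).
Aperture: f/16 → f/14 → f/13 → f/11 → f/10 → f/9 → f/8 — 2 stops wider (brighter).
Net so far: 2 1/3 stops brighter. Shutter speed: 1/500 → 1/640 → 1/800 → 1/1000 → 1/1250 → 1/1600 → 1/2000 → 1/2500.

1/2500s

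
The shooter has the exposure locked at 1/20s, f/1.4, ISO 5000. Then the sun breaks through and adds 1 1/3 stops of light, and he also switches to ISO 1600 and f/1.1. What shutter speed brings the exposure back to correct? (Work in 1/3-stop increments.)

1/25s

Scene light: 1 1/3 stops brighter.
ISO: 5000 → 4000 → 3200 → 2500 → 2000 → 1600 — 1 2/3 stops dropped (darker).
Aperture: f/1.4 → f/1.2 → f/1.1 — 2/3 stop opened up (brighter).
Net so far: 1/3 stop brighter. Shutter speed: 1/20 → 1/25.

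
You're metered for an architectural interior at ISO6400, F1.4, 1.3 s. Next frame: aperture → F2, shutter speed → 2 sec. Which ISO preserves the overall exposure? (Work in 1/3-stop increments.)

Aperture: f/1.4 → f/1.6 → f/1.8 → f/2 — 1 stop stopped down (darker).
Shutter speed: 1.3 → 1.6 → 2 — 2/3 stop slower (brighter).
Net change so far: 1/3 stop darker. Offset with the ISO: 6400 → 8000.

ISO 8000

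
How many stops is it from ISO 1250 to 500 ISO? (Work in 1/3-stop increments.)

1250 → 1000 → 800 → 640 → 500 — count the steps: 4 third-stops = 1 1/3 stops.

1 1/3 stops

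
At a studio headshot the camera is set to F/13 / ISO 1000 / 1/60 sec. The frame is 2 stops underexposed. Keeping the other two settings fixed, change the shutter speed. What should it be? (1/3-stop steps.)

1/15s

Underexposed by 2 stops → need 2 stops brighter.
Shutter speed: 1/60 → 1/50 → 1/40 → 1/30 → 1/25 → 1/20 → 1/15.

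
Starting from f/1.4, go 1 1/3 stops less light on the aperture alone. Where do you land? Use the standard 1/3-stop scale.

Aperture: f/1.4 → f/1.6 → f/1.8 → f/2 → f/2.2 — 1 1/3 stops smaller aperture (darker).

f/2.2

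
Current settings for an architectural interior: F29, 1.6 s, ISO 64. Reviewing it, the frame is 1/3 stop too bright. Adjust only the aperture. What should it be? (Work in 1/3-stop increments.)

Overexposed by 1/3 stop → need 1/3 stop darker.
Aperture: f/29 → f/32.

f/32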